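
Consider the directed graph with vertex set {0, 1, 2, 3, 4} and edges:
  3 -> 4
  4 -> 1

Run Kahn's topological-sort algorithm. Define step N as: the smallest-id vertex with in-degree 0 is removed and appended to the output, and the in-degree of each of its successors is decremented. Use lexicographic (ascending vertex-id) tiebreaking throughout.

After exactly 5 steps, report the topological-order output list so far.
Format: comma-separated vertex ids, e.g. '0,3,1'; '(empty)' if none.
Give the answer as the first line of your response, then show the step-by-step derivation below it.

0,2,3,4,1

step 1: output 0; order=[0]; indeg=(0,1,0,0,1)
step 2: output 2; order=[0,2]; indeg=(0,1,0,0,1)
step 3: output 3; order=[0,2,3]; indeg=(0,1,0,0,0)
step 4: output 4; order=[0,2,3,4]; indeg=(0,0,0,0,0)
step 5: output 1; order=[0,2,3,4,1]; indeg=(0,0,0,0,0)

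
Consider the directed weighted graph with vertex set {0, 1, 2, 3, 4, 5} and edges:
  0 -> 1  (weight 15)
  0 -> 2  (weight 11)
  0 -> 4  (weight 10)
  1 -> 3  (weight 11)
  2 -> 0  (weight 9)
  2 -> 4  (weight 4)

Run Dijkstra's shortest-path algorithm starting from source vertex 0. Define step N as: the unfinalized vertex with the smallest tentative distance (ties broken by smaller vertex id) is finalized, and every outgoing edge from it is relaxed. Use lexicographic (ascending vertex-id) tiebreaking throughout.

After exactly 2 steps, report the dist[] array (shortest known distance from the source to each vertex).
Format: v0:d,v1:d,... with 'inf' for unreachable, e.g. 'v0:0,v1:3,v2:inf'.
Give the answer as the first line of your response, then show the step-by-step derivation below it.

v0:0,v1:15,v2:11,v3:inf,v4:10,v5:inf

step 1: dist = v0:0,v1:15,v2:11,v3:inf,v4:10,v5:inf
step 2: dist = v0:0,v1:15,v2:11,v3:inf,v4:10,v5:inf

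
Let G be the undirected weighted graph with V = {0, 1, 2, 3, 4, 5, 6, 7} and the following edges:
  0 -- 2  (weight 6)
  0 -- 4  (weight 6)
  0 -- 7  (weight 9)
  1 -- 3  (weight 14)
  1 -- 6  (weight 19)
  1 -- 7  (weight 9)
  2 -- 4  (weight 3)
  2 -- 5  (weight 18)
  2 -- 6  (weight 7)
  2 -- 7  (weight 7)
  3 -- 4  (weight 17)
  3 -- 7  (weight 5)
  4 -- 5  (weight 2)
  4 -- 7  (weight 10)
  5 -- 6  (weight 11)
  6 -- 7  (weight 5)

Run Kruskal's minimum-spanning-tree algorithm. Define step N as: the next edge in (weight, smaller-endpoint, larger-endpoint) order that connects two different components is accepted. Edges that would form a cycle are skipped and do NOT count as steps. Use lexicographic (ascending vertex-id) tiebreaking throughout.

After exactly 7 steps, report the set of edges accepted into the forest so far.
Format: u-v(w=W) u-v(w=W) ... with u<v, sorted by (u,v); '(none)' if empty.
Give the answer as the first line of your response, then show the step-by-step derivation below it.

0-2(w=6) 1-7(w=9) 2-4(w=3) 2-6(w=7) 3-7(w=5) 4-5(w=2) 6-7(w=5)

step 1: add edge 4-5 (w=2); MST = {4-5(w=2)}
step 2: add edge 2-4 (w=3); MST = {2-4(w=3) 4-5(w=2)}
step 3: add edge 3-7 (w=5); MST = {2-4(w=3) 3-7(w=5) 4-5(w=2)}
step 4: add edge 6-7 (w=5); MST = {2-4(w=3) 3-7(w=5) 4-5(w=2) 6-7(w=5)}
step 5: add edge 0-2 (w=6); MST = {0-2(w=6) 2-4(w=3) 3-7(w=5) 4-5(w=2) 6-7(w=5)}
step 6: add edge 2-6 (w=7); MST = {0-2(w=6) 2-4(w=3) 2-6(w=7) 3-7(w=5) 4-5(w=2) 6-7(w=5)}
step 7: add edge 1-7 (w=9); MST = {0-2(w=6) 1-7(w=9) 2-4(w=3) 2-6(w=7) 3-7(w=5) 4-5(w=2) 6-7(w=5)}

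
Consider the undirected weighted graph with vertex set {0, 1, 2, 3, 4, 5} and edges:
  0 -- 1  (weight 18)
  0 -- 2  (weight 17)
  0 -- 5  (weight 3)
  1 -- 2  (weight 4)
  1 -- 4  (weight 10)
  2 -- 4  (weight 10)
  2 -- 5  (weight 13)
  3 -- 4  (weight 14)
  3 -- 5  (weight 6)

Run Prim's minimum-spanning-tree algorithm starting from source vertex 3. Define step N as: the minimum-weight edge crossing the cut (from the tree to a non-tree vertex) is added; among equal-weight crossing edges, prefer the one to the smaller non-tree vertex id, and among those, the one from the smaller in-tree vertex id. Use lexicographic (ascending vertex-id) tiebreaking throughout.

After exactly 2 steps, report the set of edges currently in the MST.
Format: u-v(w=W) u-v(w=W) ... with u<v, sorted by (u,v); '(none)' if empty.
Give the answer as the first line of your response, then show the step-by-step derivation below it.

0-5(w=3) 3-5(w=6)

step 1: add edge 3-5 (w=6); MST = {3-5(w=6)}
step 2: add edge 0-5 (w=3); MST = {0-5(w=3) 3-5(w=6)}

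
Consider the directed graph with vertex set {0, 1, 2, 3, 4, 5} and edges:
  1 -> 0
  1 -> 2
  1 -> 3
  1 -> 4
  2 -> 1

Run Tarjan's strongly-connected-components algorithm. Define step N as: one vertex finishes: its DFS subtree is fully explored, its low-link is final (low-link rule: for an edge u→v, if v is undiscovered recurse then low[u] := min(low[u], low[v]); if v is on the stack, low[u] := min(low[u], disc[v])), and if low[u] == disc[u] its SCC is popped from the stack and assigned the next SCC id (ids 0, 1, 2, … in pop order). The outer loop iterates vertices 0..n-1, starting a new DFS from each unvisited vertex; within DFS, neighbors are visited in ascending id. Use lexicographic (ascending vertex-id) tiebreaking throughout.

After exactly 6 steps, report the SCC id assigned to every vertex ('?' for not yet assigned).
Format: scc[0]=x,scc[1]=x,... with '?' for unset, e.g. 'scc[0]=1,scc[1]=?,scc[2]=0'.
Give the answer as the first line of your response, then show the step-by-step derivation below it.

scc[0]=0,scc[1]=3,scc[2]=3,scc[3]=1,scc[4]=2,scc[5]=4

step 1: low=(low[0]=0,low[1]=?,low[2]=?,low[3]=?,low[4]=?,low[5]=?); scc=(scc[0]=0,scc[1]=?,scc[2]=?,scc[3]=?,scc[4]=?,scc[5]=?)
step 2: low=(low[0]=0,low[1]=1,low[2]=1,low[3]=?,low[4]=?,low[5]=?); scc=(scc[0]=0,scc[1]=?,scc[2]=?,scc[3]=?,scc[4]=?,scc[5]=?)
step 3: low=(low[0]=0,low[1]=1,low[2]=1,low[3]=3,low[4]=?,low[5]=?); scc=(scc[0]=0,scc[1]=?,scc[2]=?,scc[3]=1,scc[4]=?,scc[5]=?)
step 4: low=(low[0]=0,low[1]=1,low[2]=1,low[3]=3,low[4]=4,low[5]=?); scc=(scc[0]=0,scc[1]=?,scc[2]=?,scc[3]=1,scc[4]=2,scc[5]=?)
step 5: low=(low[0]=0,low[1]=1,low[2]=1,low[3]=3,low[4]=4,low[5]=?); scc=(scc[0]=0,scc[1]=3,scc[2]=3,scc[3]=1,scc[4]=2,scc[5]=?)
step 6: low=(low[0]=0,low[1]=1,low[2]=1,low[3]=3,low[4]=4,low[5]=5); scc=(scc[0]=0,scc[1]=3,scc[2]=3,scc[3]=1,scc[4]=2,scc[5]=4)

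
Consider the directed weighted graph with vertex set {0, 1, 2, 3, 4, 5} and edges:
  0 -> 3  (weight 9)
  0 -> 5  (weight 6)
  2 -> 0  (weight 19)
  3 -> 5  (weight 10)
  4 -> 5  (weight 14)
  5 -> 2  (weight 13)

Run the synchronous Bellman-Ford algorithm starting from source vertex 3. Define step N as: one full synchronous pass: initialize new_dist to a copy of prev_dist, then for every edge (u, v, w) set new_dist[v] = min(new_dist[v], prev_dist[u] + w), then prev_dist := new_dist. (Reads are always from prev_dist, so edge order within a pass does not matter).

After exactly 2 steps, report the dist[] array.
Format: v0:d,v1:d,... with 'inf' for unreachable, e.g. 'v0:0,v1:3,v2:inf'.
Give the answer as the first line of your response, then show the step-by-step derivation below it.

v0:inf,v1:inf,v2:23,v3:0,v4:inf,v5:10

step 1: dist = v0:inf,v1:inf,v2:inf,v3:0,v4:inf,v5:10
step 2: dist = v0:inf,v1:inf,v2:23,v3:0,v4:inf,v5:10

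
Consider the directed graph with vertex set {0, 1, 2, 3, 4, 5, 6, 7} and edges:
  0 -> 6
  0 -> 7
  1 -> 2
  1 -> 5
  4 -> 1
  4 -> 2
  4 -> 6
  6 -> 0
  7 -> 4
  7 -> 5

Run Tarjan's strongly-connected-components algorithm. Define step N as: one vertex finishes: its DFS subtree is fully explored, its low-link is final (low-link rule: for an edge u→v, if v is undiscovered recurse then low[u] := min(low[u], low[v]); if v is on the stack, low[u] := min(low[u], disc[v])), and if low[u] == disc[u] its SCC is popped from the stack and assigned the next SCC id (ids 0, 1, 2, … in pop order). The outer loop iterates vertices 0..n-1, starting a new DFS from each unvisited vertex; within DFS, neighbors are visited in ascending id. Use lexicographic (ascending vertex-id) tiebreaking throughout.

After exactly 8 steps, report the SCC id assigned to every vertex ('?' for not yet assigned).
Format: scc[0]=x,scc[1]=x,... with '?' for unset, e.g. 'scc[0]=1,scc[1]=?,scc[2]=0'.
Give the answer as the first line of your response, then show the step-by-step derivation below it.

scc[0]=3,scc[1]=2,scc[2]=0,scc[3]=4,scc[4]=3,scc[5]=1,scc[6]=3,scc[7]=3

step 1: low=(low[0]=0,low[1]=?,low[2]=?,low[3]=?,low[4]=?,low[5]=?,low[6]=0,low[7]=?); scc=(scc[0]=?,scc[1]=?,scc[2]=?,scc[3]=?,scc[4]=?,scc[5]=?,scc[6]=?,scc[7]=?)
step 2: low=(low[0]=0,low[1]=4,low[2]=5,low[3]=?,low[4]=3,low[5]=?,low[6]=0,low[7]=2); scc=(scc[0]=?,scc[1]=?,scc[2]=0,scc[3]=?,scc[4]=?,scc[5]=?,scc[6]=?,scc[7]=?)
step 3: low=(low[0]=0,low[1]=4,low[2]=5,low[3]=?,low[4]=3,low[5]=6,low[6]=0,low[7]=2); scc=(scc[0]=?,scc[1]=?,scc[2]=0,scc[3]=?,scc[4]=?,scc[5]=1,scc[6]=?,scc[7]=?)
step 4: low=(low[0]=0,low[1]=4,low[2]=5,low[3]=?,low[4]=3,low[5]=6,low[6]=0,low[7]=2); scc=(scc[0]=?,scc[1]=2,scc[2]=0,scc[3]=?,scc[4]=?,scc[5]=1,scc[6]=?,scc[7]=?)
step 5: low=(low[0]=0,low[1]=4,low[2]=5,low[3]=?,low[4]=1,low[5]=6,low[6]=0,low[7]=2); scc=(scc[0]=?,scc[1]=2,scc[2]=0,scc[3]=?,scc[4]=?,scc[5]=1,scc[6]=?,scc[7]=?)
step 6: low=(low[0]=0,low[1]=4,low[2]=5,low[3]=?,low[4]=1,low[5]=6,low[6]=0,low[7]=1); scc=(scc[0]=?,scc[1]=2,scc[2]=0,scc[3]=?,scc[4]=?,scc[5]=1,scc[6]=?,scc[7]=?)
step 7: low=(low[0]=0,low[1]=4,low[2]=5,low[3]=?,low[4]=1,low[5]=6,low[6]=0,low[7]=1); scc=(scc[0]=3,scc[1]=2,scc[2]=0,scc[3]=?,scc[4]=3,scc[5]=1,scc[6]=3,scc[7]=3)
step 8: low=(low[0]=0,low[1]=4,low[2]=5,low[3]=7,low[4]=1,low[5]=6,low[6]=0,low[7]=1); scc=(scc[0]=3,scc[1]=2,scc[2]=0,scc[3]=4,scc[4]=3,scc[5]=1,scc[6]=3,scc[7]=3)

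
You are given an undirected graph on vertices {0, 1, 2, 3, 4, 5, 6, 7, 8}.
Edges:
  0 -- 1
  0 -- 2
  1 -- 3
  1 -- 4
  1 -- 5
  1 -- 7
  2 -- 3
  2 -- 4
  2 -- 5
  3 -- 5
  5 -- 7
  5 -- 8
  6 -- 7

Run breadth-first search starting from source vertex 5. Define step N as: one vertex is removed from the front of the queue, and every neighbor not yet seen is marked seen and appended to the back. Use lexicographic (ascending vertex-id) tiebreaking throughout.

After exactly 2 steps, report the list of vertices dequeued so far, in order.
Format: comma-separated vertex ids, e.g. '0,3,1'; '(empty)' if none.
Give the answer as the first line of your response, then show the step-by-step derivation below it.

5,1

step 1: dequeue 5; queue=[1,2,3,7,8]; order=5
step 2: dequeue 1; queue=[2,3,7,8,0,4]; order=5,1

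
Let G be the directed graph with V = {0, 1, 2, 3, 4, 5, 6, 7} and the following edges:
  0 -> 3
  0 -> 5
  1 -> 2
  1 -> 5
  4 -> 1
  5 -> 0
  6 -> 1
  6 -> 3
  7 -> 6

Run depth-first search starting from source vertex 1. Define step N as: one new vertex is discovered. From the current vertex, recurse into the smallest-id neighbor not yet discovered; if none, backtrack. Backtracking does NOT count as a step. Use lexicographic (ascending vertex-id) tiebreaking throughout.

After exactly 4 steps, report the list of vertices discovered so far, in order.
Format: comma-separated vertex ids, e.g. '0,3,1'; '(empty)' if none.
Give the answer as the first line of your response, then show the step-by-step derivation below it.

1,2,5,0

step 1: discover 1; path=1; order=1
step 2: discover 2; path=1>2; order=1,2
step 3: discover 5; path=1>5; order=1,2,5
step 4: discover 0; path=1>5>0; order=1,2,5,0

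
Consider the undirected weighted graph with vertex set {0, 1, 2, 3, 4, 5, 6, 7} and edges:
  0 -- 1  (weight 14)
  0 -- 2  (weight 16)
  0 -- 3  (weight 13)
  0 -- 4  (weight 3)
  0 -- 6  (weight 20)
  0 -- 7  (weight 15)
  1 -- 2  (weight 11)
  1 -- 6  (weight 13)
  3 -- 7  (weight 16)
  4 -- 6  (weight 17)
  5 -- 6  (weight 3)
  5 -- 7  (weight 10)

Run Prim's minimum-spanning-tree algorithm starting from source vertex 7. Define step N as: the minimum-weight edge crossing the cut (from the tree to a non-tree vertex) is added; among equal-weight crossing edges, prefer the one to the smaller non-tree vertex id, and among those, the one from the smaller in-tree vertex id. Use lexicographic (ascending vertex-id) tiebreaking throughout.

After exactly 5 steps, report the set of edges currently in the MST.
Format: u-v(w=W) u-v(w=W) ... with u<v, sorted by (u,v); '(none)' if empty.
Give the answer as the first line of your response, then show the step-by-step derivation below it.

0-1(w=14) 1-2(w=11) 1-6(w=13) 5-6(w=3) 5-7(w=10)

step 1: add edge 5-7 (w=10); MST = {5-7(w=10)}
step 2: add edge 5-6 (w=3); MST = {5-6(w=3) 5-7(w=10)}
step 3: add edge 1-6 (w=13); MST = {1-6(w=13) 5-6(w=3) 5-7(w=10)}
step 4: add edge 1-2 (w=11); MST = {1-2(w=11) 1-6(w=13) 5-6(w=3) 5-7(w=10)}
step 5: add edge 0-1 (w=14); MST = {0-1(w=14) 1-2(w=11) 1-6(w=13) 5-6(w=3) 5-7(w=10)}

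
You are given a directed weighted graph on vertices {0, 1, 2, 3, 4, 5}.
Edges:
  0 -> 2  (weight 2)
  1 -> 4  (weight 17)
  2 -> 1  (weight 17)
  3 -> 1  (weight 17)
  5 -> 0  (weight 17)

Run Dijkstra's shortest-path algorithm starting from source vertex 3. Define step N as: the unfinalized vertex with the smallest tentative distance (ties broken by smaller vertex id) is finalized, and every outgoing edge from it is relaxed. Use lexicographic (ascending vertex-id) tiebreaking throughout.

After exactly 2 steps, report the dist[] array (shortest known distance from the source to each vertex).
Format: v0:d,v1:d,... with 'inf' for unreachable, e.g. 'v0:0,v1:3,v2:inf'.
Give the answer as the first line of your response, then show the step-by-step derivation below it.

v0:inf,v1:17,v2:inf,v3:0,v4:34,v5:inf

step 1: dist = v0:inf,v1:17,v2:inf,v3:0,v4:inf,v5:inf
step 2: dist = v0:inf,v1:17,v2:inf,v3:0,v4:34,v5:inf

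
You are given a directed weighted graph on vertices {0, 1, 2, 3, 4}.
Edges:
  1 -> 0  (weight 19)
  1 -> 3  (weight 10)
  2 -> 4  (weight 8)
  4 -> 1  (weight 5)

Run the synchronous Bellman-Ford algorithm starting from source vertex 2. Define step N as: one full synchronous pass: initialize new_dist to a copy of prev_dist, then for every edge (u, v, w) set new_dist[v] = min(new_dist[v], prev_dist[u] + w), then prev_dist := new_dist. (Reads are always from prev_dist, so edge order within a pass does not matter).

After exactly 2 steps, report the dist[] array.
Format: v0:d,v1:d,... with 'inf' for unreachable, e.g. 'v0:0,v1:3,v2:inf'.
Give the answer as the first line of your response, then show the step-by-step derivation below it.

v0:inf,v1:13,v2:0,v3:inf,v4:8

step 1: dist = v0:inf,v1:inf,v2:0,v3:inf,v4:8
step 2: dist = v0:inf,v1:13,v2:0,v3:inf,v4:8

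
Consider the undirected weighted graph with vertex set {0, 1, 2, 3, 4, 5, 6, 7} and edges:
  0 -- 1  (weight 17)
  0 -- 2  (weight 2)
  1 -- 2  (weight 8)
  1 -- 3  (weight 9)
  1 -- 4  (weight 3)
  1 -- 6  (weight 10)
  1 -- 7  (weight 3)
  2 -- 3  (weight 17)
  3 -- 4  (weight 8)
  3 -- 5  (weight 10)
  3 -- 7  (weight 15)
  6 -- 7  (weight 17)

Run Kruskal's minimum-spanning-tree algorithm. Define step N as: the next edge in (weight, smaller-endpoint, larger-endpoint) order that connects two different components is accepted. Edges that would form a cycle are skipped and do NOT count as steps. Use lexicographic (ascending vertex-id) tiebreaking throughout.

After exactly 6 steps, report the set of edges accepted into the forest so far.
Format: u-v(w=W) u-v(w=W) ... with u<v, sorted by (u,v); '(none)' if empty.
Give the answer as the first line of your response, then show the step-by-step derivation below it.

0-2(w=2) 1-2(w=8) 1-4(w=3) 1-6(w=10) 1-7(w=3) 3-4(w=8)

step 1: add edge 0-2 (w=2); MST = {0-2(w=2)}
step 2: add edge 1-4 (w=3); MST = {0-2(w=2) 1-4(w=3)}
step 3: add edge 1-7 (w=3); MST = {0-2(w=2) 1-4(w=3) 1-7(w=3)}
step 4: add edge 1-2 (w=8); MST = {0-2(w=2) 1-2(w=8) 1-4(w=3) 1-7(w=3)}
step 5: add edge 3-4 (w=8); MST = {0-2(w=2) 1-2(w=8) 1-4(w=3) 1-7(w=3) 3-4(w=8)}
step 6: add edge 1-6 (w=10); MST = {0-2(w=2) 1-2(w=8) 1-4(w=3) 1-6(w=10) 1-7(w=3) 3-4(w=8)}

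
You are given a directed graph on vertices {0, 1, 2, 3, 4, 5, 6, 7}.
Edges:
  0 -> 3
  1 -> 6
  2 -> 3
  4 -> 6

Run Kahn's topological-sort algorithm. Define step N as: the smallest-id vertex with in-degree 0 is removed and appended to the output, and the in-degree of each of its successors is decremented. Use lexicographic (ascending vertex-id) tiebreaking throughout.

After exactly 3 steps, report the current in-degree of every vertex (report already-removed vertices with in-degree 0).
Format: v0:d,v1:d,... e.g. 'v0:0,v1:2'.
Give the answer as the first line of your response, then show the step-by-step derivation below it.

v0:0,v1:0,v2:0,v3:0,v4:0,v5:0,v6:1,v7:0

step 1: output 0; order=[0]; indeg=(0,0,0,1,0,0,2,0)
step 2: output 1; order=[0,1]; indeg=(0,0,0,1,0,0,1,0)
step 3: output 2; order=[0,1,2]; indeg=(0,0,0,0,0,0,1,0)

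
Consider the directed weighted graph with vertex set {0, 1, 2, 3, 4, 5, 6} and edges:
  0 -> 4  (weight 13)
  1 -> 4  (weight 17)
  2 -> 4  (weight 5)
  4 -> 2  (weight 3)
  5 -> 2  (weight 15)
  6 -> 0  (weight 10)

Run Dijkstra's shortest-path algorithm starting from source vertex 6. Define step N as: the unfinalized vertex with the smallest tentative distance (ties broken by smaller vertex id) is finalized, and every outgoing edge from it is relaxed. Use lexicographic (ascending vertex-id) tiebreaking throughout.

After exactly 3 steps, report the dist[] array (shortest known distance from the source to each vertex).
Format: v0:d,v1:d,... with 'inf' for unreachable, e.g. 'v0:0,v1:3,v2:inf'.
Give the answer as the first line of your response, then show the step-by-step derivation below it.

v0:10,v1:inf,v2:26,v3:inf,v4:23,v5:inf,v6:0

step 1: dist = v0:10,v1:inf,v2:inf,v3:inf,v4:inf,v5:inf,v6:0
step 2: dist = v0:10,v1:inf,v2:inf,v3:inf,v4:23,v5:inf,v6:0
step 3: dist = v0:10,v1:inf,v2:26,v3:inf,v4:23,v5:inf,v6:0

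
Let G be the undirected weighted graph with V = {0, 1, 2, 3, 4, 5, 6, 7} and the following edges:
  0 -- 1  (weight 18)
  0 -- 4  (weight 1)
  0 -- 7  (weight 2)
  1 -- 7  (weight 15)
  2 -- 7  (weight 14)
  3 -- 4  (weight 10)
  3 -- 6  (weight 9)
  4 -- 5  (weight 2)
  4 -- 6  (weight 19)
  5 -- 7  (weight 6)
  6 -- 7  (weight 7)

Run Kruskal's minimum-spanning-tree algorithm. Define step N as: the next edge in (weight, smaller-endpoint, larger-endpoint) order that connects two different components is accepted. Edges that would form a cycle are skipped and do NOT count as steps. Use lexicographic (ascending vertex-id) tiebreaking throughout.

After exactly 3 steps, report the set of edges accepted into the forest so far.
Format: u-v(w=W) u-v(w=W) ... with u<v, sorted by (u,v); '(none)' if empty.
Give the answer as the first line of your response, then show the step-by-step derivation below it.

0-4(w=1) 0-7(w=2) 4-5(w=2)

step 1: add edge 0-4 (w=1); MST = {0-4(w=1)}
step 2: add edge 0-7 (w=2); MST = {0-4(w=1) 0-7(w=2)}
step 3: add edge 4-5 (w=2); MST = {0-4(w=1) 0-7(w=2) 4-5(w=2)}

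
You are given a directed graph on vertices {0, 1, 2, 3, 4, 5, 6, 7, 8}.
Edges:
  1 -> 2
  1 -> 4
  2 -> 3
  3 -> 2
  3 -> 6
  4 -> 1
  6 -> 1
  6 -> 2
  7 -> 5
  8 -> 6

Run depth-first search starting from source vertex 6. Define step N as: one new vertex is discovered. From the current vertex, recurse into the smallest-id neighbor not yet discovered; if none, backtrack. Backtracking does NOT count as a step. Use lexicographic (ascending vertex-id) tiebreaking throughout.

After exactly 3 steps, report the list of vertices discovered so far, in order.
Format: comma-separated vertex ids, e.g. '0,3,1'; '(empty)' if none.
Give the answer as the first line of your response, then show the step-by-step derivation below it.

6,1,2

step 1: discover 6; path=6; order=6
step 2: discover 1; path=6>1; order=6,1
step 3: discover 2; path=6>1>2; order=6,1,2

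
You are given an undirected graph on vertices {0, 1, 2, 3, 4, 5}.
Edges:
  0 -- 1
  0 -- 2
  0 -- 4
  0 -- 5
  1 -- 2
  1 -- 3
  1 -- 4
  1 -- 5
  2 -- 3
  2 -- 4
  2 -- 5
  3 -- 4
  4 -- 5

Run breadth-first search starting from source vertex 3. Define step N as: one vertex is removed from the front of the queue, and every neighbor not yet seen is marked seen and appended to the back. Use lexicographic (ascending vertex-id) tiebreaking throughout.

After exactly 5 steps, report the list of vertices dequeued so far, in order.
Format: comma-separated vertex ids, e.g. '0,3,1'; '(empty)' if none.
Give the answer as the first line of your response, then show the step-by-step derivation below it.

3,1,2,4,0

step 1: dequeue 3; queue=[1,2,4]; order=3
step 2: dequeue 1; queue=[2,4,0,5]; order=3,1
step 3: dequeue 2; queue=[4,0,5]; order=3,1,2
step 4: dequeue 4; queue=[0,5]; order=3,1,2,4
step 5: dequeue 0; queue=[5]; order=3,1,2,4,0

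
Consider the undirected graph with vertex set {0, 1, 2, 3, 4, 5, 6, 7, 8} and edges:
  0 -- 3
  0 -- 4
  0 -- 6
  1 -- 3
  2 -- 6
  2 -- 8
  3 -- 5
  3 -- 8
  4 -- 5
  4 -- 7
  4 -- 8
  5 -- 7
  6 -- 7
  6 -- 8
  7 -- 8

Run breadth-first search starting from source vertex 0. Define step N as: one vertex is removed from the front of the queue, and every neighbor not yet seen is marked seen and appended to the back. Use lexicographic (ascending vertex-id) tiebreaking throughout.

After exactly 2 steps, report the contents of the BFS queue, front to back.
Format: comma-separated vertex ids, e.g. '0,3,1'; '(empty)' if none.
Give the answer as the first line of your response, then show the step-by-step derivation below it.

4,6,1,5,8

step 1: dequeue 0; queue=[3,4,6]; order=0
step 2: dequeue 3; queue=[4,6,1,5,8]; order=0,3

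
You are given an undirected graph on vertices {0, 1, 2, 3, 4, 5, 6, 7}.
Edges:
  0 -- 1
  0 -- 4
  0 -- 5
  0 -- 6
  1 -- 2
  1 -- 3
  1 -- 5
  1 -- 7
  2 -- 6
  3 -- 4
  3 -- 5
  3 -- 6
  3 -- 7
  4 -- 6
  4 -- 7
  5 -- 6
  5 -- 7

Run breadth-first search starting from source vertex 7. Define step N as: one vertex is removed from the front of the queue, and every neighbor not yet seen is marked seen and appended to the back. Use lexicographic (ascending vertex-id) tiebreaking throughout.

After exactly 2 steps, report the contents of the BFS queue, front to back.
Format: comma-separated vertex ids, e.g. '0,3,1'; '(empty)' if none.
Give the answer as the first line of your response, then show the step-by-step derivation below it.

3,4,5,0,2

step 1: dequeue 7; queue=[1,3,4,5]; order=7
step 2: dequeue 1; queue=[3,4,5,0,2]; order=7,1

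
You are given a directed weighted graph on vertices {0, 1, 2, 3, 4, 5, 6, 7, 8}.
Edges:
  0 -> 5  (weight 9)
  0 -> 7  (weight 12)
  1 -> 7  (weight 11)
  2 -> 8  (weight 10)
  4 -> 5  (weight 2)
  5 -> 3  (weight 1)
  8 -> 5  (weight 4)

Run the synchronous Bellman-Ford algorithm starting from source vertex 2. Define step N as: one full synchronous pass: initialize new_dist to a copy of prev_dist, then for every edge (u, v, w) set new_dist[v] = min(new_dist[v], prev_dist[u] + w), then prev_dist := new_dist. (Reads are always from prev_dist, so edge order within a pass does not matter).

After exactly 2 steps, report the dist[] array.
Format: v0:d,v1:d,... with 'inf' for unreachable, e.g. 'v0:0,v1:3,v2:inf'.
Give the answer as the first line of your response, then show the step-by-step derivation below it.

v0:inf,v1:inf,v2:0,v3:inf,v4:inf,v5:14,v6:inf,v7:inf,v8:10

step 1: dist = v0:inf,v1:inf,v2:0,v3:inf,v4:inf,v5:inf,v6:inf,v7:inf,v8:10
step 2: dist = v0:inf,v1:inf,v2:0,v3:inf,v4:inf,v5:14,v6:inf,v7:inf,v8:10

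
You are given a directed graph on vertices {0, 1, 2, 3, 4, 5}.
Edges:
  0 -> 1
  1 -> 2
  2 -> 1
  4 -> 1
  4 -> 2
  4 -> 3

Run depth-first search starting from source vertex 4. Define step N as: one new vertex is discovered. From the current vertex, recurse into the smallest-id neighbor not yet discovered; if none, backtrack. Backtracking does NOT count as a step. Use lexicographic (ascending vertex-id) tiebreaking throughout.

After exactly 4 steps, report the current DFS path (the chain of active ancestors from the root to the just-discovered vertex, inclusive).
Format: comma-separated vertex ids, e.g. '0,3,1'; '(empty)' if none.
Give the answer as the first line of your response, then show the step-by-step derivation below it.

4,3

step 1: discover 4; path=4; order=4
step 2: discover 1; path=4>1; order=4,1
step 3: discover 2; path=4>1>2; order=4,1,2
step 4: discover 3; path=4>3; order=4,1,2,3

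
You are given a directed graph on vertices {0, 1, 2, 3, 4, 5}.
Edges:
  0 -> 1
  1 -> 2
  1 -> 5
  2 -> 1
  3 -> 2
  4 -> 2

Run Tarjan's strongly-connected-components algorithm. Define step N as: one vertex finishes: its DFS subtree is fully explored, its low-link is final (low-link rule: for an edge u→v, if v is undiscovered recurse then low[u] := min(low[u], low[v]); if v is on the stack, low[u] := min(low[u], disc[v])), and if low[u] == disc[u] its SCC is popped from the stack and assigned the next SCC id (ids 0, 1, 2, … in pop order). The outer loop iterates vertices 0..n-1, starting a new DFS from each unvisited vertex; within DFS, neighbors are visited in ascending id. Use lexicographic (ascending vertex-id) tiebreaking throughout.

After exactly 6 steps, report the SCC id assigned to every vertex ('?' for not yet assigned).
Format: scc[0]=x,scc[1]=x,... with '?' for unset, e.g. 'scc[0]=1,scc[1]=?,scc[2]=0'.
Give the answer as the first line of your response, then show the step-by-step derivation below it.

scc[0]=2,scc[1]=1,scc[2]=1,scc[3]=3,scc[4]=4,scc[5]=0

step 1: low=(low[0]=0,low[1]=1,low[2]=1,low[3]=?,low[4]=?,low[5]=?); scc=(scc[0]=?,scc[1]=?,scc[2]=?,scc[3]=?,scc[4]=?,scc[5]=?)
step 2: low=(low[0]=0,low[1]=1,low[2]=1,low[3]=?,low[4]=?,low[5]=3); scc=(scc[0]=?,scc[1]=?,scc[2]=?,scc[3]=?,scc[4]=?,scc[5]=0)
step 3: low=(low[0]=0,low[1]=1,low[2]=1,low[3]=?,low[4]=?,low[5]=3); scc=(scc[0]=?,scc[1]=1,scc[2]=1,scc[3]=?,scc[4]=?,scc[5]=0)
step 4: low=(low[0]=0,low[1]=1,low[2]=1,low[3]=?,low[4]=?,low[5]=3); scc=(scc[0]=2,scc[1]=1,scc[2]=1,scc[3]=?,scc[4]=?,scc[5]=0)
step 5: low=(low[0]=0,low[1]=1,low[2]=1,low[3]=4,low[4]=?,low[5]=3); scc=(scc[0]=2,scc[1]=1,scc[2]=1,scc[3]=3,scc[4]=?,scc[5]=0)
step 6: low=(low[0]=0,low[1]=1,low[2]=1,low[3]=4,low[4]=5,low[5]=3); scc=(scc[0]=2,scc[1]=1,scc[2]=1,scc[3]=3,scc[4]=4,scc[5]=0)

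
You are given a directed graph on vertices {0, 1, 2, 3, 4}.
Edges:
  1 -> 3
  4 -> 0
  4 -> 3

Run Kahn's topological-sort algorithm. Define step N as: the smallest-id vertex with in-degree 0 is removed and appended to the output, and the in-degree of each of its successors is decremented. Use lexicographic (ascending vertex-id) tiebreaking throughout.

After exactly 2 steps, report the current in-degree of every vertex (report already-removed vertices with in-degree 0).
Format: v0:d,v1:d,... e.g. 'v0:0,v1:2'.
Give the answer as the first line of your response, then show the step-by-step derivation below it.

v0:1,v1:0,v2:0,v3:1,v4:0

step 1: output 1; order=[1]; indeg=(1,0,0,1,0)
step 2: output 2; order=[1,2]; indeg=(1,0,0,1,0)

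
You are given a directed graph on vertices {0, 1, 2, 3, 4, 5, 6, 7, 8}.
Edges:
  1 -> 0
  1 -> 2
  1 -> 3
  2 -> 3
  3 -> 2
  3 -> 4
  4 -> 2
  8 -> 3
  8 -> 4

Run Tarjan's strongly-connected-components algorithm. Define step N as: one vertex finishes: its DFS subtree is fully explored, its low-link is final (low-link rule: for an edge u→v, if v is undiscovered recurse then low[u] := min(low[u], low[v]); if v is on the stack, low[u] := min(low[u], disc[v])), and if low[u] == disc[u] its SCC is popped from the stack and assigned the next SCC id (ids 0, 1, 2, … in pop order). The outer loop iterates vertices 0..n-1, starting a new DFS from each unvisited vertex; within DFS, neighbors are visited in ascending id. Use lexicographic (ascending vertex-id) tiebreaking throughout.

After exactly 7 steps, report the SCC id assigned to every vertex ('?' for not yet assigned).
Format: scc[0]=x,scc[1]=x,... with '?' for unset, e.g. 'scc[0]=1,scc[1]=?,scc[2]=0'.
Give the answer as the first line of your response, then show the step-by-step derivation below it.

scc[0]=0,scc[1]=2,scc[2]=1,scc[3]=1,scc[4]=1,scc[5]=3,scc[6]=4,scc[7]=?,scc[8]=?

step 1: low=(low[0]=0,low[1]=?,low[2]=?,low[3]=?,low[4]=?,low[5]=?,low[6]=?,low[7]=?,low[8]=?); scc=(scc[0]=0,scc[1]=?,scc[2]=?,scc[3]=?,scc[4]=?,scc[5]=?,scc[6]=?,scc[7]=?,scc[8]=?)
step 2: low=(low[0]=0,low[1]=1,low[2]=2,low[3]=2,low[4]=2,low[5]=?,low[6]=?,low[7]=?,low[8]=?); scc=(scc[0]=0,scc[1]=?,scc[2]=?,scc[3]=?,scc[4]=?,scc[5]=?,scc[6]=?,scc[7]=?,scc[8]=?)
step 3: low=(low[0]=0,low[1]=1,low[2]=2,low[3]=2,low[4]=2,low[5]=?,low[6]=?,low[7]=?,low[8]=?); scc=(scc[0]=0,scc[1]=?,scc[2]=?,scc[3]=?,scc[4]=?,scc[5]=?,scc[6]=?,scc[7]=?,scc[8]=?)
step 4: low=(low[0]=0,low[1]=1,low[2]=2,low[3]=2,low[4]=2,low[5]=?,low[6]=?,low[7]=?,low[8]=?); scc=(scc[0]=0,scc[1]=?,scc[2]=1,scc[3]=1,scc[4]=1,scc[5]=?,scc[6]=?,scc[7]=?,scc[8]=?)
step 5: low=(low[0]=0,low[1]=1,low[2]=2,low[3]=2,low[4]=2,low[5]=?,low[6]=?,low[7]=?,low[8]=?); scc=(scc[0]=0,scc[1]=2,scc[2]=1,scc[3]=1,scc[4]=1,scc[5]=?,scc[6]=?,scc[7]=?,scc[8]=?)
step 6: low=(low[0]=0,low[1]=1,low[2]=2,low[3]=2,low[4]=2,low[5]=5,low[6]=?,low[7]=?,low[8]=?); scc=(scc[0]=0,scc[1]=2,scc[2]=1,scc[3]=1,scc[4]=1,scc[5]=3,scc[6]=?,scc[7]=?,scc[8]=?)
step 7: low=(low[0]=0,low[1]=1,low[2]=2,low[3]=2,low[4]=2,low[5]=5,low[6]=6,low[7]=?,low[8]=?); scc=(scc[0]=0,scc[1]=2,scc[2]=1,scc[3]=1,scc[4]=1,scc[5]=3,scc[6]=4,scc[7]=?,scc[8]=?)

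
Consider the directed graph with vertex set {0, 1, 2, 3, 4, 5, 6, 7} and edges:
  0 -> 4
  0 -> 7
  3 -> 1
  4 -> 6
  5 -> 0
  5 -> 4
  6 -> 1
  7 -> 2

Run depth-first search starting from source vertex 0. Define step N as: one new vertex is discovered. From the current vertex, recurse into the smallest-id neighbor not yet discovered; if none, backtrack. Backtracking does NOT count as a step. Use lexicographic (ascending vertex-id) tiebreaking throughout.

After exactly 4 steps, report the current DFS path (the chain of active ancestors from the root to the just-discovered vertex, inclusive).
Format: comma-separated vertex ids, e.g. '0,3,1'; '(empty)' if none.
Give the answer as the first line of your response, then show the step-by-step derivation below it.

0,4,6,1

step 1: discover 0; path=0; order=0
step 2: discover 4; path=0>4; order=0,4
step 3: discover 6; path=0>4>6; order=0,4,6
step 4: discover 1; path=0>4>6>1; order=0,4,6,1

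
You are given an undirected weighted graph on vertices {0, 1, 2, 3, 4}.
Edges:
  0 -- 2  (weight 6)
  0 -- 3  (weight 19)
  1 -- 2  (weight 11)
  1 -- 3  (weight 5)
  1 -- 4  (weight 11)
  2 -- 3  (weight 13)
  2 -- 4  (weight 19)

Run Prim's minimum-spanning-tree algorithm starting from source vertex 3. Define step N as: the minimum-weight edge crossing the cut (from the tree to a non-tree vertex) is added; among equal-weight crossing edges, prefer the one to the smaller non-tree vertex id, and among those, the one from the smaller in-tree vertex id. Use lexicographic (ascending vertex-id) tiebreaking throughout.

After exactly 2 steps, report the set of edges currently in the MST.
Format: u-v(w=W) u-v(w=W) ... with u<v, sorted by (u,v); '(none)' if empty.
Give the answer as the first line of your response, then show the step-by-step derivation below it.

1-2(w=11) 1-3(w=5)

step 1: add edge 1-3 (w=5); MST = {1-3(w=5)}
step 2: add edge 1-2 (w=11); MST = {1-2(w=11) 1-3(w=5)}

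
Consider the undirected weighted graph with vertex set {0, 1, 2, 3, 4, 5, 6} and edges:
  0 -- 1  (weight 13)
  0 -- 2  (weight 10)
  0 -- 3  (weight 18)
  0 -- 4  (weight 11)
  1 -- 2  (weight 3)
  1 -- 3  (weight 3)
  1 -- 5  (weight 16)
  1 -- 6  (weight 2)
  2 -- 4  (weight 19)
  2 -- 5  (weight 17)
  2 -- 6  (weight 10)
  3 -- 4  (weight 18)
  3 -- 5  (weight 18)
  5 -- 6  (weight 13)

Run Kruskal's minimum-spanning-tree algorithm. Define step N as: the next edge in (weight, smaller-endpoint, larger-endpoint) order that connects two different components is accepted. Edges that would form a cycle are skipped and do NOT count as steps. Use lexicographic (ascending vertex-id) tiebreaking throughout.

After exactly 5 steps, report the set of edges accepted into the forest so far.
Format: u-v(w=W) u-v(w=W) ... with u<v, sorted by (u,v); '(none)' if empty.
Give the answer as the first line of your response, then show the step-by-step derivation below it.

0-2(w=10) 0-4(w=11) 1-2(w=3) 1-3(w=3) 1-6(w=2)

step 1: add edge 1-6 (w=2); MST = {1-6(w=2)}
step 2: add edge 1-2 (w=3); MST = {1-2(w=3) 1-6(w=2)}
step 3: add edge 1-3 (w=3); MST = {1-2(w=3) 1-3(w=3) 1-6(w=2)}
step 4: add edge 0-2 (w=10); MST = {0-2(w=10) 1-2(w=3) 1-3(w=3) 1-6(w=2)}
step 5: add edge 0-4 (w=11); MST = {0-2(w=10) 0-4(w=11) 1-2(w=3) 1-3(w=3) 1-6(w=2)}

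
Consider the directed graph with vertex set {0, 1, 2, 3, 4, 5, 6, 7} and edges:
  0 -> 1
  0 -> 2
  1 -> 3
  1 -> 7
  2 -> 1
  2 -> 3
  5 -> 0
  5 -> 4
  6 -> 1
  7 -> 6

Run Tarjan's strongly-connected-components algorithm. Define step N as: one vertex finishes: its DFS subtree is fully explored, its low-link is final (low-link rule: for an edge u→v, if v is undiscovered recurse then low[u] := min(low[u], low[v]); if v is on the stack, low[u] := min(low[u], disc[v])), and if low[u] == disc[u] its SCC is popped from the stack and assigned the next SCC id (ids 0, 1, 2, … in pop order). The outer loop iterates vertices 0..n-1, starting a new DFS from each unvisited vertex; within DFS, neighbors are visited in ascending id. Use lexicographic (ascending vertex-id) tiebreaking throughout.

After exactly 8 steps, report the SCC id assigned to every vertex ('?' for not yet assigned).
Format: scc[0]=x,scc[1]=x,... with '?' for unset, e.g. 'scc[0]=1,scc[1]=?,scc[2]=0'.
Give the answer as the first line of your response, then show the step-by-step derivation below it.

scc[0]=3,scc[1]=1,scc[2]=2,scc[3]=0,scc[4]=4,scc[5]=5,scc[6]=1,scc[7]=1

step 1: low=(low[0]=0,low[1]=1,low[2]=?,low[3]=2,low[4]=?,low[5]=?,low[6]=?,low[7]=?); scc=(scc[0]=?,scc[1]=?,scc[2]=?,scc[3]=0,scc[4]=?,scc[5]=?,scc[6]=?,scc[7]=?)
step 2: low=(low[0]=0,low[1]=1,low[2]=?,low[3]=2,low[4]=?,low[5]=?,low[6]=1,low[7]=3); scc=(scc[0]=?,scc[1]=?,scc[2]=?,scc[3]=0,scc[4]=?,scc[5]=?,scc[6]=?,scc[7]=?)
step 3: low=(low[0]=0,low[1]=1,low[2]=?,low[3]=2,low[4]=?,low[5]=?,low[6]=1,low[7]=1); scc=(scc[0]=?,scc[1]=?,scc[2]=?,scc[3]=0,scc[4]=?,scc[5]=?,scc[6]=?,scc[7]=?)
step 4: low=(low[0]=0,low[1]=1,low[2]=?,low[3]=2,low[4]=?,low[5]=?,low[6]=1,low[7]=1); scc=(scc[0]=?,scc[1]=1,scc[2]=?,scc[3]=0,scc[4]=?,scc[5]=?,scc[6]=1,scc[7]=1)
step 5: low=(low[0]=0,low[1]=1,low[2]=5,low[3]=2,low[4]=?,low[5]=?,low[6]=1,low[7]=1); scc=(scc[0]=?,scc[1]=1,scc[2]=2,scc[3]=0,scc[4]=?,scc[5]=?,scc[6]=1,scc[7]=1)
step 6: low=(low[0]=0,low[1]=1,low[2]=5,low[3]=2,low[4]=?,low[5]=?,low[6]=1,low[7]=1); scc=(scc[0]=3,scc[1]=1,scc[2]=2,scc[3]=0,scc[4]=?,scc[5]=?,scc[6]=1,scc[7]=1)
step 7: low=(low[0]=0,low[1]=1,low[2]=5,low[3]=2,low[4]=6,low[5]=?,low[6]=1,low[7]=1); scc=(scc[0]=3,scc[1]=1,scc[2]=2,scc[3]=0,scc[4]=4,scc[5]=?,scc[6]=1,scc[7]=1)
step 8: low=(low[0]=0,low[1]=1,low[2]=5,low[3]=2,low[4]=6,low[5]=7,low[6]=1,low[7]=1); scc=(scc[0]=3,scc[1]=1,scc[2]=2,scc[3]=0,scc[4]=4,scc[5]=5,scc[6]=1,scc[7]=1)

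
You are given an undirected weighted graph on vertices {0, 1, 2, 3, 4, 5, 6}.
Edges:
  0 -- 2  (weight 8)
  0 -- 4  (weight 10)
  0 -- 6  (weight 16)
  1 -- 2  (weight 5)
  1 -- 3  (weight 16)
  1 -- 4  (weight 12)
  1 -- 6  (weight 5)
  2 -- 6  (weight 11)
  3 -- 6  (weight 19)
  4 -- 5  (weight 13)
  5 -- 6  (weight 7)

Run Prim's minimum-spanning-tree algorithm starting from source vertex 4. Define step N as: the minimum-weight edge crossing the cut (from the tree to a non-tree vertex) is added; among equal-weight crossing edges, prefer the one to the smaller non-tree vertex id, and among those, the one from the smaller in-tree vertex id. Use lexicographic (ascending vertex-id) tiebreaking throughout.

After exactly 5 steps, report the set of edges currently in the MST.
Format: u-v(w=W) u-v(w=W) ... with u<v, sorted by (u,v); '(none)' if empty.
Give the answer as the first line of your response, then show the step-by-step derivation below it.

0-2(w=8) 0-4(w=10) 1-2(w=5) 1-6(w=5) 5-6(w=7)

step 1: add edge 0-4 (w=10); MST = {0-4(w=10)}
step 2: add edge 0-2 (w=8); MST = {0-2(w=8) 0-4(w=10)}
step 3: add edge 1-2 (w=5); MST = {0-2(w=8) 0-4(w=10) 1-2(w=5)}
step 4: add edge 1-6 (w=5); MST = {0-2(w=8) 0-4(w=10) 1-2(w=5) 1-6(w=5)}
step 5: add edge 5-6 (w=7); MST = {0-2(w=8) 0-4(w=10) 1-2(w=5) 1-6(w=5) 5-6(w=7)}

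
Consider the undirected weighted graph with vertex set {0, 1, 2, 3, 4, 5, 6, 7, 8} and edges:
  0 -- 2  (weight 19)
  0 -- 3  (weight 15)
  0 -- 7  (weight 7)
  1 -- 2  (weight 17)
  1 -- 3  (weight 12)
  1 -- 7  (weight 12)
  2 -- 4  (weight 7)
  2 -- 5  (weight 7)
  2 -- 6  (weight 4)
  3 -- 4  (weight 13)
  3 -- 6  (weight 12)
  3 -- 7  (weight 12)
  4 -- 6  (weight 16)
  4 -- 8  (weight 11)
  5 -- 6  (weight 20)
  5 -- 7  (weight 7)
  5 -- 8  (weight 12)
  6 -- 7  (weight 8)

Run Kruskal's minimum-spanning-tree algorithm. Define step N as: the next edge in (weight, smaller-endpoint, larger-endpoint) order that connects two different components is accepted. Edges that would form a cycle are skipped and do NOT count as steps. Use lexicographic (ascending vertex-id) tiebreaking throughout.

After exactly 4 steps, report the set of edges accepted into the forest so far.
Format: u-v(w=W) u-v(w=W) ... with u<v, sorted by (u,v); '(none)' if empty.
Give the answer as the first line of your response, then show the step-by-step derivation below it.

0-7(w=7) 2-4(w=7) 2-5(w=7) 2-6(w=4)

step 1: add edge 2-6 (w=4); MST = {2-6(w=4)}
step 2: add edge 0-7 (w=7); MST = {0-7(w=7) 2-6(w=4)}
step 3: add edge 2-4 (w=7); MST = {0-7(w=7) 2-4(w=7) 2-6(w=4)}
step 4: add edge 2-5 (w=7); MST = {0-7(w=7) 2-4(w=7) 2-5(w=7) 2-6(w=4)}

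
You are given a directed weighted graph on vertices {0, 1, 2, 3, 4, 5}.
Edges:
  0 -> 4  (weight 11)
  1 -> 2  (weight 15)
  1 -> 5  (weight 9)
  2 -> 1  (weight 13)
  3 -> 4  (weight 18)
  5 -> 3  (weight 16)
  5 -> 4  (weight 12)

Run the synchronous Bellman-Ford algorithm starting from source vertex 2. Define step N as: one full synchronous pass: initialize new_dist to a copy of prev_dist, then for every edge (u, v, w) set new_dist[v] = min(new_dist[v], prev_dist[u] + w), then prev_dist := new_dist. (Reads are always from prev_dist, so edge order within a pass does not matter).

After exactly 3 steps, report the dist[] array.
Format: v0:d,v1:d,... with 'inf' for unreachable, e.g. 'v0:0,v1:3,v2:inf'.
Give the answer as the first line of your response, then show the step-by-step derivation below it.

v0:inf,v1:13,v2:0,v3:38,v4:34,v5:22

step 1: dist = v0:inf,v1:13,v2:0,v3:inf,v4:inf,v5:inf
step 2: dist = v0:inf,v1:13,v2:0,v3:inf,v4:inf,v5:22
step 3: dist = v0:inf,v1:13,v2:0,v3:38,v4:34,v5:22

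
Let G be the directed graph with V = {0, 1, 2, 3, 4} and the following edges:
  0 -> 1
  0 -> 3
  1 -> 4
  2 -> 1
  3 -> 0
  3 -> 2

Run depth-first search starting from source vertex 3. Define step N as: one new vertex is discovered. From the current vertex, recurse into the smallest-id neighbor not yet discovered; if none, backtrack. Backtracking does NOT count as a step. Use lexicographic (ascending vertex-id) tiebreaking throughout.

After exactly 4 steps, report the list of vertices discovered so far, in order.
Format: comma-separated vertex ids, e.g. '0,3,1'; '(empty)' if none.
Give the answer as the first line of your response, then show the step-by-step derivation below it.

3,0,1,4

step 1: discover 3; path=3; order=3
step 2: discover 0; path=3>0; order=3,0
step 3: discover 1; path=3>0>1; order=3,0,1
step 4: discover 4; path=3>0>1>4; order=3,0,1,4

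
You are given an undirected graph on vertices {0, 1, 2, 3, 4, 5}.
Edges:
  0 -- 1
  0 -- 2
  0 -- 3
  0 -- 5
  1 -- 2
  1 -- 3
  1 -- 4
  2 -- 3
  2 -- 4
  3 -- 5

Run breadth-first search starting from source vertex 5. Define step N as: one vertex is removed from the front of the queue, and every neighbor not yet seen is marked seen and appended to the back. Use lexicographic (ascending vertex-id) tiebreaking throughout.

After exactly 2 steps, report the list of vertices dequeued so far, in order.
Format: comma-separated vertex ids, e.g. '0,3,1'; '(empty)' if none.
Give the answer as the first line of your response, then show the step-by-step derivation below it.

5,0

step 1: dequeue 5; queue=[0,3]; order=5
step 2: dequeue 0; queue=[3,1,2]; order=5,0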